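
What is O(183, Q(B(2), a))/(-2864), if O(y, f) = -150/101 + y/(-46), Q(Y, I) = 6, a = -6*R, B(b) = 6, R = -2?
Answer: 25383/13306144 ≈ 0.0019076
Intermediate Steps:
a = 12 (a = -6*(-2) = 12)
O(y, f) = -150/101 - y/46 (O(y, f) = -150*1/101 + y*(-1/46) = -150/101 - y/46)
O(183, Q(B(2), a))/(-2864) = (-150/101 - 1/46*183)/(-2864) = (-150/101 - 183/46)*(-1/2864) = -25383/4646*(-1/2864) = 25383/13306144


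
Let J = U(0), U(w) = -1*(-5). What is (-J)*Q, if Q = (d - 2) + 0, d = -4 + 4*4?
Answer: -50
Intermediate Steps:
U(w) = 5
J = 5
d = 12 (d = -4 + 16 = 12)
Q = 10 (Q = (12 - 2) + 0 = 10 + 0 = 10)
(-J)*Q = -1*5*10 = -5*10 = -50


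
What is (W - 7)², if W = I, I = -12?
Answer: 361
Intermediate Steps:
W = -12
(W - 7)² = (-12 - 7)² = (-19)² = 361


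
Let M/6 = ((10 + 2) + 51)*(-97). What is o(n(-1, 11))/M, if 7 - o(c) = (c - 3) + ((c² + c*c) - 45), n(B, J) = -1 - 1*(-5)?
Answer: -19/36666 ≈ -0.00051819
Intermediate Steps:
n(B, J) = 4 (n(B, J) = -1 + 5 = 4)
M = -36666 (M = 6*(((10 + 2) + 51)*(-97)) = 6*((12 + 51)*(-97)) = 6*(63*(-97)) = 6*(-6111) = -36666)
o(c) = 55 - c - 2*c² (o(c) = 7 - ((c - 3) + ((c² + c*c) - 45)) = 7 - ((-3 + c) + ((c² + c²) - 45)) = 7 - ((-3 + c) + (2*c² - 45)) = 7 - ((-3 + c) + (-45 + 2*c²)) = 7 - (-48 + c + 2*c²) = 7 + (48 - c - 2*c²) = 55 - c - 2*c²)
o(n(-1, 11))/M = (55 - 1*4 - 2*4²)/(-36666) = (55 - 4 - 2*16)*(-1/36666) = (55 - 4 - 32)*(-1/36666) = 19*(-1/36666) = -19/36666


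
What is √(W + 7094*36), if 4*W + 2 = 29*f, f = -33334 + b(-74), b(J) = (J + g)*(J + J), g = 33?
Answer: √57705 ≈ 240.22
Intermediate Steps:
b(J) = 2*J*(33 + J) (b(J) = (J + 33)*(J + J) = (33 + J)*(2*J) = 2*J*(33 + J))
f = -27266 (f = -33334 + 2*(-74)*(33 - 74) = -33334 + 2*(-74)*(-41) = -33334 + 6068 = -27266)
W = -197679 (W = -½ + (29*(-27266))/4 = -½ + (¼)*(-790714) = -½ - 395357/2 = -197679)
√(W + 7094*36) = √(-197679 + 7094*36) = √(-197679 + 255384) = √57705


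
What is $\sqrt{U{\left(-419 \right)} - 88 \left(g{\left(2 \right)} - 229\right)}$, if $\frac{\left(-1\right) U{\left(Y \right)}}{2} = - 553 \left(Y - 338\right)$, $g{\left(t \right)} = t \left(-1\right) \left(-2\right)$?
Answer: $i \sqrt{817442} \approx 904.13 i$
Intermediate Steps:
$g{\left(t \right)} = 2 t$ ($g{\left(t \right)} = - t \left(-2\right) = 2 t$)
$U{\left(Y \right)} = -373828 + 1106 Y$ ($U{\left(Y \right)} = - 2 \left(- 553 \left(Y - 338\right)\right) = - 2 \left(- 553 \left(-338 + Y\right)\right) = - 2 \left(186914 - 553 Y\right) = -373828 + 1106 Y$)
$\sqrt{U{\left(-419 \right)} - 88 \left(g{\left(2 \right)} - 229\right)} = \sqrt{\left(-373828 + 1106 \left(-419\right)\right) - 88 \left(2 \cdot 2 - 229\right)} = \sqrt{\left(-373828 - 463414\right) - 88 \left(4 - 229\right)} = \sqrt{-837242 - -19800} = \sqrt{-837242 + 19800} = \sqrt{-817442} = i \sqrt{817442}$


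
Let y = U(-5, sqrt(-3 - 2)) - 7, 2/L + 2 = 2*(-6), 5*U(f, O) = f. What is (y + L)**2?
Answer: 3249/49 ≈ 66.306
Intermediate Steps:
U(f, O) = f/5
L = -1/7 (L = 2/(-2 + 2*(-6)) = 2/(-2 - 12) = 2/(-14) = 2*(-1/14) = -1/7 ≈ -0.14286)
y = -8 (y = (1/5)*(-5) - 7 = -1 - 7 = -8)
(y + L)**2 = (-8 - 1/7)**2 = (-57/7)**2 = 3249/49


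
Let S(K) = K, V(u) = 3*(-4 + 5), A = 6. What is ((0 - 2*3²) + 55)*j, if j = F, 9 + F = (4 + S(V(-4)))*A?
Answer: 1221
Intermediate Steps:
V(u) = 3 (V(u) = 3*1 = 3)
F = 33 (F = -9 + (4 + 3)*6 = -9 + 7*6 = -9 + 42 = 33)
j = 33
((0 - 2*3²) + 55)*j = ((0 - 2*3²) + 55)*33 = ((0 - 2*9) + 55)*33 = ((0 - 18) + 55)*33 = (-18 + 55)*33 = 37*33 = 1221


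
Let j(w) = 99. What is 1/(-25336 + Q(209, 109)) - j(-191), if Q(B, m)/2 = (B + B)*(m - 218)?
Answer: -11529541/116460 ≈ -99.000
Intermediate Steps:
Q(B, m) = 4*B*(-218 + m) (Q(B, m) = 2*((B + B)*(m - 218)) = 2*((2*B)*(-218 + m)) = 2*(2*B*(-218 + m)) = 4*B*(-218 + m))
1/(-25336 + Q(209, 109)) - j(-191) = 1/(-25336 + 4*209*(-218 + 109)) - 1*99 = 1/(-25336 + 4*209*(-109)) - 99 = 1/(-25336 - 91124) - 99 = 1/(-116460) - 99 = -1/116460 - 99 = -11529541/116460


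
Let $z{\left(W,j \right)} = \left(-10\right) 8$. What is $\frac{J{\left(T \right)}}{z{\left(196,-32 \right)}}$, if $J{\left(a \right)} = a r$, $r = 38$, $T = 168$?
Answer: $- \frac{399}{5} \approx -79.8$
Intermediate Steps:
$z{\left(W,j \right)} = -80$
$J{\left(a \right)} = 38 a$ ($J{\left(a \right)} = a 38 = 38 a$)
$\frac{J{\left(T \right)}}{z{\left(196,-32 \right)}} = \frac{38 \cdot 168}{-80} = 6384 \left(- \frac{1}{80}\right) = - \frac{399}{5}$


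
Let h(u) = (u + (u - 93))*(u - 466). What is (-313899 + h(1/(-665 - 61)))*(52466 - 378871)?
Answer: 11636784240326255/131769 ≈ 8.8312e+10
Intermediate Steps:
h(u) = (-466 + u)*(-93 + 2*u) (h(u) = (u + (-93 + u))*(-466 + u) = (-93 + 2*u)*(-466 + u) = (-466 + u)*(-93 + 2*u))
(-313899 + h(1/(-665 - 61)))*(52466 - 378871) = (-313899 + (43338 - 1025/(-665 - 61) + 2*(1/(-665 - 61))**2))*(52466 - 378871) = (-313899 + (43338 - 1025/(-726) + 2*(1/(-726))**2))*(-326405) = (-313899 + (43338 - 1025*(-1/726) + 2*(-1/726)**2))*(-326405) = (-313899 + (43338 + 1025/726 + 2*(1/527076)))*(-326405) = (-313899 + (43338 + 1025/726 + 1/263538))*(-326405) = (-313899 + 5710790960/131769)*(-326405) = -35651366371/131769*(-326405) = 11636784240326255/131769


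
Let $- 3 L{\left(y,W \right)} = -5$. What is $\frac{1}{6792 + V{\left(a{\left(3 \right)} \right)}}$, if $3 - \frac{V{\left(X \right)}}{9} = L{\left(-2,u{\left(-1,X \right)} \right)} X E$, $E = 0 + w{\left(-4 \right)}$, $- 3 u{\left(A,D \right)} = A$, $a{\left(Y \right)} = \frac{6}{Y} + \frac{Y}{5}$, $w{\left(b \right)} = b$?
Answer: $\frac{1}{6975} \approx 0.00014337$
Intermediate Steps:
$a{\left(Y \right)} = \frac{6}{Y} + \frac{Y}{5}$ ($a{\left(Y \right)} = \frac{6}{Y} + Y \frac{1}{5} = \frac{6}{Y} + \frac{Y}{5}$)
$u{\left(A,D \right)} = - \frac{A}{3}$
$L{\left(y,W \right)} = \frac{5}{3}$ ($L{\left(y,W \right)} = \left(- \frac{1}{3}\right) \left(-5\right) = \frac{5}{3}$)
$E = -4$ ($E = 0 - 4 = -4$)
$V{\left(X \right)} = 27 + 60 X$ ($V{\left(X \right)} = 27 - 9 \frac{5 X}{3} \left(-4\right) = 27 - 9 \left(- \frac{20 X}{3}\right) = 27 + 60 X$)
$\frac{1}{6792 + V{\left(a{\left(3 \right)} \right)}} = \frac{1}{6792 + \left(27 + 60 \left(\frac{6}{3} + \frac{1}{5} \cdot 3\right)\right)} = \frac{1}{6792 + \left(27 + 60 \left(6 \cdot \frac{1}{3} + \frac{3}{5}\right)\right)} = \frac{1}{6792 + \left(27 + 60 \left(2 + \frac{3}{5}\right)\right)} = \frac{1}{6792 + \left(27 + 60 \cdot \frac{13}{5}\right)} = \frac{1}{6792 + \left(27 + 156\right)} = \frac{1}{6792 + 183} = \frac{1}{6975}$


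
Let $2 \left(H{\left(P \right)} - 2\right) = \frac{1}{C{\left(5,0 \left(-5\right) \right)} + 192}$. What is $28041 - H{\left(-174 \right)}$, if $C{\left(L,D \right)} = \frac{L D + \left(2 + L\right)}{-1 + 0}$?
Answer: $\frac{10374429}{370} \approx 28039.0$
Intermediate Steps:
$C{\left(L,D \right)} = -2 - L - D L$ ($C{\left(L,D \right)} = \frac{D L + \left(2 + L\right)}{-1} = \left(2 + L + D L\right) \left(-1\right) = -2 - L - D L$)
$H{\left(P \right)} = \frac{741}{370}$ ($H{\left(P \right)} = 2 + \frac{1}{2 \left(\left(-2 - 5 - 0 \left(-5\right) 5\right) + 192\right)} = 2 + \frac{1}{2 \left(\left(-2 - 5 - 0 \cdot 5\right) + 192\right)} = 2 + \frac{1}{2 \left(\left(-2 - 5 + 0\right) + 192\right)} = 2 + \frac{1}{2 \left(-7 + 192\right)} = 2 + \frac{1}{2 \cdot 185} = 2 + \frac{1}{2} \cdot \frac{1}{185} = 2 + \frac{1}{370} = \frac{741}{370}$)
$28041 - H{\left(-174 \right)} = 28041 - \frac{741}{370} = \frac{10374429}{370}$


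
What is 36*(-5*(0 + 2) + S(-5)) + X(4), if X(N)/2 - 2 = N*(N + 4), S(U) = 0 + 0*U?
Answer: -292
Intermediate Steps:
S(U) = 0 (S(U) = 0 + 0 = 0)
X(N) = 4 + 2*N*(4 + N) (X(N) = 4 + 2*(N*(N + 4)) = 4 + 2*(N*(4 + N)) = 4 + 2*N*(4 + N))
36*(-5*(0 + 2) + S(-5)) + X(4) = 36*(-5*(0 + 2) + 0) + (4 + 2*4² + 8*4) = 36*(-5*2 + 0) + (4 + 2*16 + 32) = 36*(-10 + 0) + (4 + 32 + 32) = 36*(-10) + 68 = -360 + 68 = -292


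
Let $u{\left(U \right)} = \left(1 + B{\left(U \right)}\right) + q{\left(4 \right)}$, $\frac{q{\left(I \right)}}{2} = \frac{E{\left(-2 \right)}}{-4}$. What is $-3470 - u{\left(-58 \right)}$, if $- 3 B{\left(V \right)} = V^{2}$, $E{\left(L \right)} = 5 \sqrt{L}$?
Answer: $- \frac{7049}{3} + \frac{5 i \sqrt{2}}{2} \approx -2349.7 + 3.5355 i$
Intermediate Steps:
$B{\left(V \right)} = - \frac{V^{2}}{3}$
$q{\left(I \right)} = - \frac{5 i \sqrt{2}}{2}$ ($q{\left(I \right)} = 2 \frac{5 \sqrt{-2}}{-4} = 2 \cdot 5 i \sqrt{2} \left(- \frac{1}{4}\right) = 2 \left(- \frac{5 i \sqrt{2}}{4}\right) = - \frac{5 i \sqrt{2}}{2}$)
$u{\left(U \right)} = 1 - \frac{U^{2}}{3} - \frac{5 i \sqrt{2}}{2}$ ($u{\left(U \right)} = \left(1 - \frac{U^{2}}{3}\right) - \frac{5 i \sqrt{2}}{2} = 1 - \frac{U^{2}}{3} - \frac{5 i \sqrt{2}}{2}$)
$-3470 - u{\left(-58 \right)} = -3470 - \left(1 - \frac{\left(-58\right)^{2}}{3} - \frac{5 i \sqrt{2}}{2}\right) = -3470 - \left(1 - \frac{3364}{3} - \frac{5 i \sqrt{2}}{2}\right) = -3470 - \left(- \frac{3361}{3} - \frac{5 i \sqrt{2}}{2}\right) = -3470 + \left(\frac{3361}{3} + \frac{5 i \sqrt{2}}{2}\right) = - \frac{7049}{3} + \frac{5 i \sqrt{2}}{2}$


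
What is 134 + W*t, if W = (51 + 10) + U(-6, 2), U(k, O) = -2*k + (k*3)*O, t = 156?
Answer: 5906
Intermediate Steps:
U(k, O) = -2*k + 3*O*k (U(k, O) = -2*k + (3*k)*O = -2*k + 3*O*k)
W = 37 (W = (51 + 10) - 6*(-2 + 3*2) = 61 - 6*(-2 + 6) = 61 - 6*4 = 61 - 24 = 37)
134 + W*t = 134 + 37*156 = 134 + 5772 = 5906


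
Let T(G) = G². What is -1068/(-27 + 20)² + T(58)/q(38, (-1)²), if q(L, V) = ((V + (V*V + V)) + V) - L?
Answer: -100574/833 ≈ -120.74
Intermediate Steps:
q(L, V) = V² - L + 3*V (q(L, V) = ((V + (V² + V)) + V) - L = ((V + (V + V²)) + V) - L = ((V² + 2*V) + V) - L = (V² + 3*V) - L = V² - L + 3*V)
-1068/(-27 + 20)² + T(58)/q(38, (-1)²) = -1068/(-27 + 20)² + 58²/(((-1)²)² - 1*38 + 3*(-1)²) = -1068/((-7)²) + 3364/(1² - 38 + 3*1) = -1068/49 + 3364/(1 - 38 + 3) = -1068*1/49 + 3364/(-34) = -1068/49 + 3364*(-1/34) = -1068/49 - 1682/17 = -100574/833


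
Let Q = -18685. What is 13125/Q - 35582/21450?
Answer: -94638092/40079325 ≈ -2.3613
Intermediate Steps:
13125/Q - 35582/21450 = 13125/(-18685) - 35582/21450 = 13125*(-1/18685) - 35582*1/21450 = -2625/3737 - 17791/10725 = -94638092/40079325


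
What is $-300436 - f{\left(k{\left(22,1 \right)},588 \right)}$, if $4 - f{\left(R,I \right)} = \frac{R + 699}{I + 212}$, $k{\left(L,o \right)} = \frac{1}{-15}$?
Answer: $- \frac{901317379}{3000} \approx -3.0044 \cdot 10^{5}$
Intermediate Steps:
$k{\left(L,o \right)} = - \frac{1}{15}$
$f{\left(R,I \right)} = 4 - \frac{699 + R}{212 + I}$ ($f{\left(R,I \right)} = 4 - \frac{R + 699}{I + 212} = 4 - \frac{699 + R}{212 + I}$)
$-300436 - f{\left(k{\left(22,1 \right)},588 \right)} = -300436 - \frac{149 - - \frac{1}{15} + 4 \cdot 588}{212 + 588} = -300436 - \frac{149 + \frac{1}{15} + 2352}{800} = -300436 - \frac{1}{800} \cdot \frac{37516}{15} = -300436 - \frac{9379}{3000} = - \frac{901317379}{3000}$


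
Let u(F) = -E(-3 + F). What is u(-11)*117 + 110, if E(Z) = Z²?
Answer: -22822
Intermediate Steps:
u(F) = -(-3 + F)²
u(-11)*117 + 110 = -(-3 - 11)²*117 + 110 = -1*(-14)²*117 + 110 = -1*196*117 + 110 = -196*117 + 110 = -22932 + 110 = -22822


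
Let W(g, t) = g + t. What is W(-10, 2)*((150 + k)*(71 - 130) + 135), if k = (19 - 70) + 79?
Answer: 82936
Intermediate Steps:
k = 28 (k = -51 + 79 = 28)
W(-10, 2)*((150 + k)*(71 - 130) + 135) = (-10 + 2)*((150 + 28)*(71 - 130) + 135) = -8*(178*(-59) + 135) = -8*(-10502 + 135) = -8*(-10367) = 82936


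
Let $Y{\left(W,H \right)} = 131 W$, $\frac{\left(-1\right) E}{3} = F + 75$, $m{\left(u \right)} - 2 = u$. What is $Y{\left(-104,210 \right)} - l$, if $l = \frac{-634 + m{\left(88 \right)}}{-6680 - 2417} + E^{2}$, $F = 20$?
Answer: $- \frac{862841897}{9097} \approx -94849.0$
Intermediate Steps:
$m{\left(u \right)} = 2 + u$
$E = -285$ ($E = - 3 \left(20 + 75\right) = \left(-3\right) 95 = -285$)
$l = \frac{738904369}{9097}$ ($l = \frac{-634 + \left(2 + 88\right)}{-6680 - 2417} + \left(-285\right)^{2} = \frac{-634 + 90}{-9097} + 81225 = \left(-544\right) \left(- \frac{1}{9097}\right) + 81225 = \frac{544}{9097} + 81225 = \frac{738904369}{9097} \approx 81225.0$)
$Y{\left(-104,210 \right)} - l = 131 \left(-104\right) - \frac{738904369}{9097} = -13624 - \frac{738904369}{9097} = - \frac{862841897}{9097}$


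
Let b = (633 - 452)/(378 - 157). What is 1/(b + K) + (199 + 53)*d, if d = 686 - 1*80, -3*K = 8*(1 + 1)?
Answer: 457066353/2993 ≈ 1.5271e+5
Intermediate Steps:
K = -16/3 (K = -8*(1 + 1)/3 = -8*2/3 = -1/3*16 = -16/3 ≈ -5.3333)
b = 181/221 ≈ 0.81900
d = 606 (d = 686 - 80 = 606)
1/(b + K) + (199 + 53)*d = 1/(181/221 - 16/3) + (199 + 53)*606 = 1/(-2993/663) + 252*606 = -663/2993 + 152712 = 457066353/2993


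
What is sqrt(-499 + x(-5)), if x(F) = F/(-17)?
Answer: 3*I*sqrt(16014)/17 ≈ 22.332*I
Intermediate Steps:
x(F) = -F/17 (x(F) = F*(-1/17) = -F/17)
sqrt(-499 + x(-5)) = sqrt(-499 - 1/17*(-5)) = sqrt(-499 + 5/17) = sqrt(-8478/17) = 3*I*sqrt(16014)/17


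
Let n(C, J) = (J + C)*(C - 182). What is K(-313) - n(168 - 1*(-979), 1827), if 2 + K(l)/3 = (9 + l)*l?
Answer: -2584460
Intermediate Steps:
n(C, J) = (-182 + C)*(C + J) (n(C, J) = (C + J)*(-182 + C) = (-182 + C)*(C + J))
K(l) = -6 + 3*l*(9 + l) (K(l) = -6 + 3*((9 + l)*l) = -6 + 3*(l*(9 + l)) = -6 + 3*l*(9 + l))
K(-313) - n(168 - 1*(-979), 1827) = (-6 + 3*(-313)² + 27*(-313)) - ((168 - 1*(-979))² - 182*(168 - 1*(-979)) - 182*1827 + (168 - 1*(-979))*1827) = (-6 + 3*97969 - 8451) - ((168 + 979)² - 182*(168 + 979) - 332514 + (168 + 979)*1827) = (-6 + 293907 - 8451) - (1147² - 182*1147 - 332514 + 1147*1827) = 285450 - (1315609 - 208754 - 332514 + 2095569) = 285450 - 1*2869910 = 285450 - 2869910 = -2584460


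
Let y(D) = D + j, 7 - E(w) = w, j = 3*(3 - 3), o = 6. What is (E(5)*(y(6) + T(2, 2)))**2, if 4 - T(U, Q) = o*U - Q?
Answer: 0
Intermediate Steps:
j = 0 (j = 3*0 = 0)
E(w) = 7 - w
T(U, Q) = 4 + Q - 6*U (T(U, Q) = 4 - (6*U - Q) = 4 - (-Q + 6*U) = 4 + (Q - 6*U) = 4 + Q - 6*U)
y(D) = D (y(D) = D + 0 = D)
(E(5)*(y(6) + T(2, 2)))**2 = ((7 - 1*5)*(6 + (4 + 2 - 6*2)))**2 = ((7 - 5)*(6 + (4 + 2 - 12)))**2 = (2*(6 - 6))**2 = (2*0)**2 = 0**2 = 0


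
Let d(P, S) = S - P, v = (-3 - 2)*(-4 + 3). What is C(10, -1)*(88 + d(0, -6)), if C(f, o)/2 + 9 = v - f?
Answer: -2296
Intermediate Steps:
v = 5 (v = -5*(-1) = 5)
C(f, o) = -8 - 2*f (C(f, o) = -18 + 2*(5 - f) = -18 + (10 - 2*f) = -8 - 2*f)
C(10, -1)*(88 + d(0, -6)) = (-8 - 2*10)*(88 + (-6 - 1*0)) = (-8 - 20)*(88 + (-6 + 0)) = -28*(88 - 6) = -28*82 = -2296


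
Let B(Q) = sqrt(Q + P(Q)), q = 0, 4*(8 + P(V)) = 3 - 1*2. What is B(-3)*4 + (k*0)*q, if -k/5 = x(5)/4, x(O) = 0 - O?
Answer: 2*I*sqrt(43) ≈ 13.115*I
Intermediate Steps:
P(V) = -31/4 (P(V) = -8 + (3 - 1*2)/4 = -8 + (3 - 2)/4 = -8 + (1/4)*1 = -8 + 1/4 = -31/4)
x(O) = -O
B(Q) = sqrt(-31/4 + Q) (B(Q) = sqrt(Q - 31/4) = sqrt(-31/4 + Q))
k = 25/4 (k = -5*(-1*5)/4 = -(-25)/4 = -5*(-5/4) = 25/4 ≈ 6.2500)
B(-3)*4 + (k*0)*q = (sqrt(-31 + 4*(-3))/2)*4 + ((25/4)*0)*0 = (sqrt(-31 - 12)/2)*4 + 0*0 = (sqrt(-43)/2)*4 + 0 = ((I*sqrt(43))/2)*4 + 0 = (I*sqrt(43)/2)*4 + 0 = 2*I*sqrt(43) + 0 = 2*I*sqrt(43)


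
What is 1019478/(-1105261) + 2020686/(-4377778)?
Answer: -3348216894465/2419293645029 ≈ -1.3840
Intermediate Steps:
1019478/(-1105261) + 2020686/(-4377778) = 1019478*(-1/1105261) + 2020686*(-1/4377778) = -1019478/1105261 - 1010343/2188889 = -3348216894465/2419293645029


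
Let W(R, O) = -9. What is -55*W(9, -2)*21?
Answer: 10395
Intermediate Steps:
-55*W(9, -2)*21 = -55*(-9)*21 = 495*21 = 10395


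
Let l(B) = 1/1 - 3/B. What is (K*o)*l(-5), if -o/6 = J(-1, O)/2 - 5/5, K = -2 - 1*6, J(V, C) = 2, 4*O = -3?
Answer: 0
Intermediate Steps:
l(B) = 1 - 3/B (l(B) = 1*1 - 3/B = 1 - 3/B)
O = -¾ (O = (¼)*(-3) = -¾ ≈ -0.75000)
K = -8 (K = -2 - 6 = -8)
o = 0 (o = -6*(2/2 - 5/5) = -6*(2*(½) - 5*⅕) = -6*(1 - 1) = -6*0 = 0)
(K*o)*l(-5) = (-8*0)*((-3 - 5)/(-5)) = 0*(-⅕*(-8)) = 0*(8/5) = 0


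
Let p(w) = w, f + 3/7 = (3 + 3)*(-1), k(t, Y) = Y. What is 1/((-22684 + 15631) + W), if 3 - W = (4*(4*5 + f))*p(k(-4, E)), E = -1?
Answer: -7/48970 ≈ -0.00014294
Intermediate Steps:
f = -45/7 (f = -3/7 + (3 + 3)*(-1) = -3/7 + 6*(-1) = -3/7 - 6 = -45/7 ≈ -6.4286)
W = 401/7 (W = 3 - 4*(4*5 - 45/7)*(-1) = 3 - 4*(20 - 45/7)*(-1) = 3 - 4*(95/7)*(-1) = 3 - 380*(-1)/7 = 3 - 1*(-380/7) = 3 + 380/7 = 401/7 ≈ 57.286)
1/((-22684 + 15631) + W) = 1/((-22684 + 15631) + 401/7) = 1/(-7053 + 401/7) = 1/(-48970/7) = -7/48970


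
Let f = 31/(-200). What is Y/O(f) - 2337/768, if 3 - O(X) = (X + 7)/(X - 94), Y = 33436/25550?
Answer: -247616823751/94615942400 ≈ -2.6171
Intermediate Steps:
Y = 16718/12775 (Y = 33436*(1/25550) = 16718/12775 ≈ 1.3086)
f = -31/200 (f = 31*(-1/200) = -31/200 ≈ -0.15500)
O(X) = 3 - (7 + X)/(-94 + X) (O(X) = 3 - (X + 7)/(X - 94) = 3 - (7 + X)/(-94 + X))
Y/O(f) - 2337/768 = 16718/(12775*(((-289 + 2*(-31/200))/(-94 - 31/200)))) - 2337/768 = 16718/(12775*(((-289 - 31/100)/(-18831/200)))) - 2337*1/768 = 16718/(12775*((-200/18831*(-28931/100)))) - 779/256 = 16718/(12775*(57862/18831)) - 779/256 = (16718/12775)*(18831/57862) - 779/256 = 157408329/369593525 - 779/256 = -247616823751/94615942400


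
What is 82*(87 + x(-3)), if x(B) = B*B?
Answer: 7872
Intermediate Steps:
x(B) = B²
82*(87 + x(-3)) = 82*(87 + (-3)²) = 82*(87 + 9) = 82*96 = 7872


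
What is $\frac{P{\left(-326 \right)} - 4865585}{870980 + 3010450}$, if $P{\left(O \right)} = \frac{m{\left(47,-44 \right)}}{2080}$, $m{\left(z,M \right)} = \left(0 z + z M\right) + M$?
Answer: $- \frac{316263091}{252292950} \approx -1.2536$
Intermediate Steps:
$m{\left(z,M \right)} = M + M z$ ($m{\left(z,M \right)} = \left(0 + M z\right) + M = M z + M = M + M z$)
$P{\left(O \right)} = - \frac{66}{65}$ ($P{\left(O \right)} = \frac{\left(-44\right) \left(1 + 47\right)}{2080} = \left(-44\right) 48 \cdot \frac{1}{2080} = \left(-2112\right) \frac{1}{2080} = - \frac{66}{65}$)
$\frac{P{\left(-326 \right)} - 4865585}{870980 + 3010450} = \frac{- \frac{66}{65} - 4865585}{870980 + 3010450} = - \frac{316263091}{65 \cdot 3881430} = \left(- \frac{316263091}{65}\right) \frac{1}{3881430} = - \frac{316263091}{252292950}$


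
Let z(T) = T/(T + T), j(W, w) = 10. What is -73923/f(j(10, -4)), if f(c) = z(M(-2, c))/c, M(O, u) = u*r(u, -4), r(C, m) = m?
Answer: -1478460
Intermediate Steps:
M(O, u) = -4*u (M(O, u) = u*(-4) = -4*u)
z(T) = 1/2 (z(T) = T/((2*T)) = T*(1/(2*T)) = 1/2)
f(c) = 1/(2*c)
-73923/f(j(10, -4)) = -73923/((1/2)/10) = -73923/((1/2)*(1/10)) = -73923/1/20 = -73923*20 = -1478460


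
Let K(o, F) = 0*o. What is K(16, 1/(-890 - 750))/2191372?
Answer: 0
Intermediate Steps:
K(o, F) = 0
K(16, 1/(-890 - 750))/2191372 = 0/2191372 = 0*(1/2191372) = 0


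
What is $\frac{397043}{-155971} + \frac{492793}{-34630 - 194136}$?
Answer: $- \frac{8825860839}{1877940094} \approx -4.6998$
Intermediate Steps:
$\frac{397043}{-155971} + \frac{492793}{-34630 - 194136} = 397043 \left(- \frac{1}{155971}\right) + \frac{492793}{-34630 - 194136} = - \frac{20897}{8209} + \frac{492793}{-228766} = - \frac{20897}{8209} + 492793 \left(- \frac{1}{228766}\right) = - \frac{20897}{8209} - \frac{492793}{228766} = - \frac{8825860839}{1877940094}$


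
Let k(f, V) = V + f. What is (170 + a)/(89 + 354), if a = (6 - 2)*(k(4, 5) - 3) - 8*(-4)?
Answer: 226/443 ≈ 0.51016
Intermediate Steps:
a = 56 (a = (6 - 2)*((5 + 4) - 3) - 8*(-4) = 4*(9 - 3) + 32 = 4*6 + 32 = 24 + 32 = 56)
(170 + a)/(89 + 354) = (170 + 56)/(89 + 354) = 226/443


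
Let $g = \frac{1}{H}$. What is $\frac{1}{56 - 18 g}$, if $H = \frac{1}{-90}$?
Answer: $\frac{1}{1676} \approx 0.00059666$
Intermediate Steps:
$H = - \frac{1}{90} \approx -0.011111$
$g = -90$ ($g = \frac{1}{- \frac{1}{90}} = -90$)
$\frac{1}{56 - 18 g} = \frac{1}{56 - -1620} = \frac{1}{56 + 1620} = \frac{1}{1676}$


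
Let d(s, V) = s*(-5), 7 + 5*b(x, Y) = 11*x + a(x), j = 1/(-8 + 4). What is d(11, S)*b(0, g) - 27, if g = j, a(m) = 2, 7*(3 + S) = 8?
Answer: 28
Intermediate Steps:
S = -13/7 (S = -3 + (⅐)*8 = -3 + 8/7 = -13/7 ≈ -1.8571)
j = -¼ (j = 1/(-4) = -¼ ≈ -0.25000)
g = -¼ ≈ -0.25000
b(x, Y) = -1 + 11*x/5 (b(x, Y) = -7/5 + (11*x + 2)/5 = -7/5 + (2 + 11*x)/5 = -7/5 + (⅖ + 11*x/5) = -1 + 11*x/5)
d(s, V) = -5*s
d(11, S)*b(0, g) - 27 = (-5*11)*(-1 + (11/5)*0) - 27 = -55*(-1 + 0) - 27 = -55*(-1) - 27 = 55 - 27 = 28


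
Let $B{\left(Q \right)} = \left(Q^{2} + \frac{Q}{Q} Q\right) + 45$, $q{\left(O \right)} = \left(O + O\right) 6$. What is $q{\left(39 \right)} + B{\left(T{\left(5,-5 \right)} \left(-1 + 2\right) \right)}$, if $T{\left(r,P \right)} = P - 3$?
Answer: $569$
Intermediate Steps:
$T{\left(r,P \right)} = -3 + P$
$q{\left(O \right)} = 12 O$ ($q{\left(O \right)} = 2 O 6 = 12 O$)
$B{\left(Q \right)} = 45 + Q + Q^{2}$ ($B{\left(Q \right)} = \left(Q^{2} + 1 Q\right) + 45 = \left(Q^{2} + Q\right) + 45 = \left(Q + Q^{2}\right) + 45 = 45 + Q + Q^{2}$)
$q{\left(39 \right)} + B{\left(T{\left(5,-5 \right)} \left(-1 + 2\right) \right)} = 12 \cdot 39 + \left(45 + \left(-3 - 5\right) \left(-1 + 2\right) + \left(\left(-3 - 5\right) \left(-1 + 2\right)\right)^{2}\right) = 468 + \left(45 - 8 + \left(\left(-8\right) 1\right)^{2}\right) = 468 + \left(45 - 8 + \left(-8\right)^{2}\right) = 468 + \left(45 - 8 + 64\right) = 468 + 101 = 569$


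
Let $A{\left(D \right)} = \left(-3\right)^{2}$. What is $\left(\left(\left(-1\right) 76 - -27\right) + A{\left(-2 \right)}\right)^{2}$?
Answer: $1600$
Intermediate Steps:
$A{\left(D \right)} = 9$
$\left(\left(\left(-1\right) 76 - -27\right) + A{\left(-2 \right)}\right)^{2} = \left(\left(\left(-1\right) 76 - -27\right) + 9\right)^{2} = \left(\left(-76 + 27\right) + 9\right)^{2} = \left(-49 + 9\right)^{2} = \left(-40\right)^{2} = 1600$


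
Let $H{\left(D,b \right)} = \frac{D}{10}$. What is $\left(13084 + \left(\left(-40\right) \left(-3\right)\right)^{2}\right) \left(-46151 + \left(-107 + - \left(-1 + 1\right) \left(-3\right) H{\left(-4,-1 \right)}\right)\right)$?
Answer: $-1271354872$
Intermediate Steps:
$H{\left(D,b \right)} = \frac{D}{10}$ ($H{\left(D,b \right)} = D \frac{1}{10} = \frac{D}{10}$)
$\left(13084 + \left(\left(-40\right) \left(-3\right)\right)^{2}\right) \left(-46151 + \left(-107 + - \left(-1 + 1\right) \left(-3\right) H{\left(-4,-1 \right)}\right)\right) = \left(13084 + \left(\left(-40\right) \left(-3\right)\right)^{2}\right) \left(-46151 - \left(107 - - \left(-1 + 1\right) \left(-3\right) \frac{1}{10} \left(-4\right)\right)\right) = \left(13084 + 120^{2}\right) \left(-46151 - \left(107 - - 0 \left(-3\right) \left(- \frac{2}{5}\right)\right)\right) = \left(13084 + 14400\right) \left(-46151 - \left(107 - \left(-1\right) 0 \left(- \frac{2}{5}\right)\right)\right) = 27484 \left(-46151 + \left(-107 + 0 \left(- \frac{2}{5}\right)\right)\right) = 27484 \left(-46151 + \left(-107 + 0\right)\right) = 27484 \left(-46151 - 107\right) = 27484 \left(-46258\right) = -1271354872$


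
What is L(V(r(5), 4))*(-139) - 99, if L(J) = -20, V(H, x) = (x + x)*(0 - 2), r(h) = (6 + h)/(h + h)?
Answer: 2681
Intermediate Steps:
r(h) = (6 + h)/(2*h) (r(h) = (6 + h)/((2*h)) = (6 + h)*(1/(2*h)) = (6 + h)/(2*h))
V(H, x) = -4*x (V(H, x) = (2*x)*(-2) = -4*x)
L(V(r(5), 4))*(-139) - 99 = -20*(-139) - 99 = 2780 - 99 = 2681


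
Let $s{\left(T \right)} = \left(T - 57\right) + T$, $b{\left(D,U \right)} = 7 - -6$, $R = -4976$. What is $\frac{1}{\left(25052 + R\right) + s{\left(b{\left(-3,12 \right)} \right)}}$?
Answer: $\frac{1}{20045} \approx 4.9888 \cdot 10^{-5}$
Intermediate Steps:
$b{\left(D,U \right)} = 13$ ($b{\left(D,U \right)} = 7 + 6 = 13$)
$s{\left(T \right)} = -57 + 2 T$ ($s{\left(T \right)} = \left(-57 + T\right) + T = -57 + 2 T$)
$\frac{1}{\left(25052 + R\right) + s{\left(b{\left(-3,12 \right)} \right)}} = \frac{1}{\left(25052 - 4976\right) + \left(-57 + 2 \cdot 13\right)} = \frac{1}{20076 + \left(-57 + 26\right)} = \frac{1}{20076 - 31} = \frac{1}{20045}$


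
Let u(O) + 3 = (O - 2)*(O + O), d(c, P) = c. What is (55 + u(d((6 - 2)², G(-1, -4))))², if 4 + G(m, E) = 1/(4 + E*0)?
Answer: 250000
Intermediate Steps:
G(m, E) = -15/4 (G(m, E) = -4 + 1/(4 + E*0) = -4 + 1/(4 + 0) = -4 + 1/4 = -4 + ¼ = -15/4)
u(O) = -3 + 2*O*(-2 + O) (u(O) = -3 + (O - 2)*(O + O) = -3 + (-2 + O)*(2*O) = -3 + 2*O*(-2 + O))
(55 + u(d((6 - 2)², G(-1, -4))))² = (55 + (-3 - 4*(6 - 2)² + 2*((6 - 2)²)²))² = (55 + (-3 - 4*4² + 2*(4²)²))² = (55 + (-3 - 4*16 + 2*16²))² = (55 + (-3 - 64 + 2*256))² = (55 + (-3 - 64 + 512))² = (55 + 445)² = 500² = 250000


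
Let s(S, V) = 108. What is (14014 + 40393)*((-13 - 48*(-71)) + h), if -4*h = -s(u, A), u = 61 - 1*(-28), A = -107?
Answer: 186180754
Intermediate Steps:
u = 89 (u = 61 + 28 = 89)
h = 27 (h = -(-1)*108/4 = -¼*(-108) = 27)
(14014 + 40393)*((-13 - 48*(-71)) + h) = (14014 + 40393)*((-13 - 48*(-71)) + 27) = 54407*((-13 + 3408) + 27) = 54407*(3395 + 27) = 54407*3422 = 186180754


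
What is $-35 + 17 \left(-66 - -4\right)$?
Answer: $-1089$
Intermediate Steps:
$-35 + 17 \left(-66 - -4\right) = -35 + 17 \left(-66 + 4\right) = -35 + 17 \left(-62\right) = -35 - 1054 = -1089$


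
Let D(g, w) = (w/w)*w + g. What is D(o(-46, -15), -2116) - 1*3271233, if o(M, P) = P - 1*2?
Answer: -3273366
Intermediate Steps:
o(M, P) = -2 + P (o(M, P) = P - 2 = -2 + P)
D(g, w) = g + w (D(g, w) = 1*w + g = w + g = g + w)
D(o(-46, -15), -2116) - 1*3271233 = ((-2 - 15) - 2116) - 1*3271233 = (-17 - 2116) - 3271233 = -2133 - 3271233 = -3273366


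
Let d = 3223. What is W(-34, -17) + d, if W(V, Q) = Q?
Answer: 3206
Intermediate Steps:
W(-34, -17) + d = -17 + 3223 = 3206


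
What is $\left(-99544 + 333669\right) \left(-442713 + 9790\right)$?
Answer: $-101358097375$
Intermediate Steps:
$\left(-99544 + 333669\right) \left(-442713 + 9790\right) = 234125 \left(-432923\right) = -101358097375$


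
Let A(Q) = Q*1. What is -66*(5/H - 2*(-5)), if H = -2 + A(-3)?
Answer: -594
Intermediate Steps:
A(Q) = Q
H = -5 (H = -2 - 3 = -5)
-66*(5/H - 2*(-5)) = -66*(5/(-5) - 2*(-5)) = -66*(5*(-⅕) + 10) = -66*(-1 + 10) = -66*9 = -594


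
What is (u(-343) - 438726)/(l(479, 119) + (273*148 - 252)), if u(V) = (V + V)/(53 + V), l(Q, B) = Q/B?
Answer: -7570176313/692892215 ≈ -10.925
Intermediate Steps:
u(V) = 2*V/(53 + V) (u(V) = (2*V)/(53 + V) = 2*V/(53 + V))
(u(-343) - 438726)/(l(479, 119) + (273*148 - 252)) = (2*(-343)/(53 - 343) - 438726)/(479/119 + (273*148 - 252)) = (2*(-343)/(-290) - 438726)/(479*(1/119) + (40404 - 252)) = (2*(-343)*(-1/290) - 438726)/(479/119 + 40152) = (343/145 - 438726)/(4778567/119) = -63614927/145*119/4778567 = -7570176313/692892215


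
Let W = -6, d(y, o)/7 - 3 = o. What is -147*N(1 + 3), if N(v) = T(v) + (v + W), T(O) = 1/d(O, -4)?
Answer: 315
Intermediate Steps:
d(y, o) = 21 + 7*o
T(O) = -⅐ (T(O) = 1/(21 + 7*(-4)) = 1/(21 - 28) = 1/(-7) = -⅐)
N(v) = -43/7 + v (N(v) = -⅐ + (v - 6) = -⅐ + (-6 + v) = -43/7 + v)
-147*N(1 + 3) = -147*(-43/7 + (1 + 3)) = -147*(-43/7 + 4) = -147*(-15/7) = 315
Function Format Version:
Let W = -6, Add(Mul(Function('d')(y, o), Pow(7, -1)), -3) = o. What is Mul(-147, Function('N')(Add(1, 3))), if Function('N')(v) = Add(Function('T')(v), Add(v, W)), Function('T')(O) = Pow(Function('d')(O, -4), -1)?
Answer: 315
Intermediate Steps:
Function('d')(y, o) = Add(21, Mul(7, o))
Function('T')(O) = Rational(-1, 7) (Function('T')(O) = Pow(Add(21, Mul(7, -4)), -1) = Pow(Add(21, -28), -1) = Pow(-7, -1) = Rational(-1, 7))
Function('N')(v) = Add(Rational(-43, 7), v) (Function('N')(v) = Add(Rational(-1, 7), Add(v, -6)) = Add(Rational(-1, 7), Add(-6, v)) = Add(Rational(-43, 7), v))
Mul(-147, Function('N')(Add(1, 3))) = Mul(-147, Add(Rational(-43, 7), Add(1, 3))) = Mul(-147, Add(Rational(-43, 7), 4)) = Mul(-147, Rational(-15, 7)) = 315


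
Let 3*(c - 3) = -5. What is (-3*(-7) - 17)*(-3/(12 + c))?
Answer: -9/10 ≈ -0.90000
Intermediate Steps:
c = 4/3 (c = 3 + (⅓)*(-5) = 3 - 5/3 = 4/3 ≈ 1.3333)
(-3*(-7) - 17)*(-3/(12 + c)) = (-3*(-7) - 17)*(-3/(12 + 4/3)) = (21 - 17)*(-3/40/3) = 4*(-3*3/40) = 4*(-9/40) = -9/10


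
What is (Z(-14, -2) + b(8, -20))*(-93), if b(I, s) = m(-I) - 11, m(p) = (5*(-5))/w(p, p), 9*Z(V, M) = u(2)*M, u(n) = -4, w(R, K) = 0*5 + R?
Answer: 15593/24 ≈ 649.71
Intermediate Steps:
w(R, K) = R (w(R, K) = 0 + R = R)
Z(V, M) = -4*M/9 (Z(V, M) = (-4*M)/9 = -4*M/9)
m(p) = -25/p (m(p) = (5*(-5))/p = -25/p)
b(I, s) = -11 + 25/I (b(I, s) = -25*(-1/I) - 11 = -(-25)/I - 11 = 25/I - 11 = -11 + 25/I)
(Z(-14, -2) + b(8, -20))*(-93) = (-4/9*(-2) + (-11 + 25/8))*(-93) = (8/9 + (-11 + 25*(1/8)))*(-93) = (8/9 + (-11 + 25/8))*(-93) = (8/9 - 63/8)*(-93) = -503/72*(-93) = 15593/24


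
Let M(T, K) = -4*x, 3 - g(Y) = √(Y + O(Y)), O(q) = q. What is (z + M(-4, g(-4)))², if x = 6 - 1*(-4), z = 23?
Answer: 289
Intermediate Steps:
g(Y) = 3 - √2*√Y (g(Y) = 3 - √(Y + Y) = 3 - √(2*Y) = 3 - √2*√Y)
x = 10 (x = 6 + 4 = 10)
M(T, K) = -40 (M(T, K) = -4*10 = -40)
(z + M(-4, g(-4)))² = (23 - 40)² = (-17)² = 289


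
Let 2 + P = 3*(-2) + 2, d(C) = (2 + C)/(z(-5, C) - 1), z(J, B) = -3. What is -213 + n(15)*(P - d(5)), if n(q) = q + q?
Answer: -681/2 ≈ -340.50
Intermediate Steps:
d(C) = -½ - C/4 (d(C) = (2 + C)/(-3 - 1) = (2 + C)/(-4) = (2 + C)*(-¼) = -½ - C/4)
n(q) = 2*q
P = -6 (P = -2 + (3*(-2) + 2) = -2 + (-6 + 2) = -2 - 4 = -6)
-213 + n(15)*(P - d(5)) = -213 + (2*15)*(-6 - (-½ - ¼*5)) = -213 + 30*(-6 - (-½ - 5/4)) = -213 + 30*(-6 - 1*(-7/4)) = -213 + 30*(-6 + 7/4) = -213 + 30*(-17/4) = -213 - 255/2 = -681/2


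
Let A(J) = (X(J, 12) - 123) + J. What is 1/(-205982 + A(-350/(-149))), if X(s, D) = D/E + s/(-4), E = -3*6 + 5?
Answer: -3874/798447521 ≈ -4.8519e-6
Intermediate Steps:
E = -13 (E = -18 + 5 = -13)
X(s, D) = -s/4 - D/13 (X(s, D) = D/(-13) + s/(-4) = D*(-1/13) + s*(-¼) = -D/13 - s/4 = -s/4 - D/13)
A(J) = -1611/13 + 3*J/4 (A(J) = ((-J/4 - 1/13*12) - 123) + J = ((-J/4 - 12/13) - 123) + J = ((-12/13 - J/4) - 123) + J = (-1611/13 - J/4) + J = -1611/13 + 3*J/4)
1/(-205982 + A(-350/(-149))) = 1/(-205982 + (-1611/13 + 3*(-350/(-149))/4)) = 1/(-205982 + (-1611/13 + 3*(-350*(-1/149))/4)) = 1/(-205982 + (-1611/13 + (¾)*(350/149))) = 1/(-205982 + (-1611/13 + 525/298)) = 1/(-205982 - 473253/3874) = 1/(-798447521/3874) = -3874/798447521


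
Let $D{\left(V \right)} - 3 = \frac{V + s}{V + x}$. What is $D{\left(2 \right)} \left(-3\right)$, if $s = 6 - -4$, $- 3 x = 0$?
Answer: $-27$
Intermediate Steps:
$x = 0$ ($x = \left(- \frac{1}{3}\right) 0 = 0$)
$s = 10$ ($s = 6 + 4 = 10$)
$D{\left(V \right)} = 3 + \frac{10 + V}{V}$ ($D{\left(V \right)} = 3 + \frac{V + 10}{V + 0} = 3 + \frac{10 + V}{V}$)
$D{\left(2 \right)} \left(-3\right) = \left(4 + \frac{10}{2}\right) \left(-3\right) = \left(4 + 10 \cdot \frac{1}{2}\right) \left(-3\right) = \left(4 + 5\right) \left(-3\right) = 9 \left(-3\right) = -27$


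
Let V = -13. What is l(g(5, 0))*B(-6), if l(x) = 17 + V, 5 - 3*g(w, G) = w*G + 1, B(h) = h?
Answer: -24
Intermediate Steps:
g(w, G) = 4/3 - G*w/3 (g(w, G) = 5/3 - (w*G + 1)/3 = 5/3 - (G*w + 1)/3 = 5/3 - (1 + G*w)/3 = 5/3 + (-⅓ - G*w/3) = 4/3 - G*w/3)
l(x) = 4 (l(x) = 17 - 13 = 4)
l(g(5, 0))*B(-6) = 4*(-6) = -24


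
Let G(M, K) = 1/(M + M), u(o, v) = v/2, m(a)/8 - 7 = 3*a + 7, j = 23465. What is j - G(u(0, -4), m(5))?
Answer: 93861/4 ≈ 23465.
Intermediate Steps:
m(a) = 112 + 24*a (m(a) = 56 + 8*(3*a + 7) = 56 + 8*(7 + 3*a) = 56 + (56 + 24*a) = 112 + 24*a)
u(o, v) = v/2 (u(o, v) = v*(1/2) = v/2)
G(M, K) = 1/(2*M)
j - G(u(0, -4), m(5)) = 23465 - 1/(2*((1/2)*(-4))) = 23465 - 1/(2*(-2)) = 23465 - (-1)/(2*2) = 23465 - 1*(-1/4) = 23465 + 1/4 = 93861/4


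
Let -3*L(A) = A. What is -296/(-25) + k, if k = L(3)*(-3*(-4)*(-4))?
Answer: 1496/25 ≈ 59.840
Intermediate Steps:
L(A) = -A/3
k = 48 (k = (-1/3*3)*(-3*(-4)*(-4)) = -12*(-4) = -1*(-48) = 48)
-296/(-25) + k = -296/(-25) + 48 = -296*(-1)/25 + 48 = -2*(-148/25) + 48 = 296/25 + 48 = 1496/25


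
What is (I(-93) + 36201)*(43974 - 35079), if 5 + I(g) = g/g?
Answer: 321972315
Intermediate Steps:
I(g) = -4 (I(g) = -5 + g/g = -5 + 1 = -4)
(I(-93) + 36201)*(43974 - 35079) = (-4 + 36201)*(43974 - 35079) = 36197*8895 = 321972315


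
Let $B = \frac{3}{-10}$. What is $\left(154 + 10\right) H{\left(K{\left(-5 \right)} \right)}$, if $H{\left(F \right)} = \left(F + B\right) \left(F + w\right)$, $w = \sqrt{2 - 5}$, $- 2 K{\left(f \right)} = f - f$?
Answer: $- \frac{246 i \sqrt{3}}{5} \approx - 85.217 i$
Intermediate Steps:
$K{\left(f \right)} = 0$ ($K{\left(f \right)} = - \frac{f - f}{2} = \left(- \frac{1}{2}\right) 0 = 0$)
$B = - \frac{3}{10}$ ($B = 3 \left(- \frac{1}{10}\right) = - \frac{3}{10} \approx -0.3$)
$w = i \sqrt{3}$ ($w = \sqrt{-3} = i \sqrt{3} \approx 1.732 i$)
$H{\left(F \right)} = \left(- \frac{3}{10} + F\right) \left(F + i \sqrt{3}\right)$ ($H{\left(F \right)} = \left(F - \frac{3}{10}\right) \left(F + i \sqrt{3}\right) = \left(- \frac{3}{10} + F\right) \left(F + i \sqrt{3}\right)$)
$\left(154 + 10\right) H{\left(K{\left(-5 \right)} \right)} = \left(154 + 10\right) \left(0^{2} - 0 - \frac{3 i \sqrt{3}}{10} + i 0 \sqrt{3}\right) = 164 \left(0 + 0 - \frac{3 i \sqrt{3}}{10} + 0\right) = 164 \left(- \frac{3 i \sqrt{3}}{10}\right) = - \frac{246 i \sqrt{3}}{5}$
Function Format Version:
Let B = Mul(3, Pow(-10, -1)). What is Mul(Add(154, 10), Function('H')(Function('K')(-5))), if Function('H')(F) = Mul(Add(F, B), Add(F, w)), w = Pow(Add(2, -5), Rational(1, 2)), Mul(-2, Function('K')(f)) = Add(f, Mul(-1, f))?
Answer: Mul(Rational(-246, 5), I, Pow(3, Rational(1, 2))) ≈ Mul(-85.217, I)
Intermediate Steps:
Function('K')(f) = 0 (Function('K')(f) = Mul(Rational(-1, 2), Add(f, Mul(-1, f))) = Mul(Rational(-1, 2), 0) = 0)
B = Rational(-3, 10) (B = Mul(3, Rational(-1, 10)) = Rational(-3, 10) ≈ -0.30000)
w = Mul(I, Pow(3, Rational(1, 2))) (w = Pow(-3, Rational(1, 2)) = Mul(I, Pow(3, Rational(1, 2))) ≈ Mul(1.7320, I))
Function('H')(F) = Mul(Add(Rational(-3, 10), F), Add(F, Mul(I, Pow(3, Rational(1, 2))))) (Function('H')(F) = Mul(Add(F, Rational(-3, 10)), Add(F, Mul(I, Pow(3, Rational(1, 2))))) = Mul(Add(Rational(-3, 10), F), Add(F, Mul(I, Pow(3, Rational(1, 2))))))
Mul(Add(154, 10), Function('H')(Function('K')(-5))) = Mul(Add(154, 10), Add(Pow(0, 2), Mul(Rational(-3, 10), 0), Mul(Rational(-3, 10), I, Pow(3, Rational(1, 2))), Mul(I, 0, Pow(3, Rational(1, 2))))) = Mul(164, Add(0, 0, Mul(Rational(-3, 10), I, Pow(3, Rational(1, 2))), 0)) = Mul(164, Mul(Rational(-3, 10), I, Pow(3, Rational(1, 2)))) = Mul(Rational(-246, 5), I, Pow(3, Rational(1, 2)))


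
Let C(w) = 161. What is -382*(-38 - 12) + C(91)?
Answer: 19261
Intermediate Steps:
-382*(-38 - 12) + C(91) = -382*(-38 - 12) + 161 = -382*(-50) + 161 = 19100 + 161 = 19261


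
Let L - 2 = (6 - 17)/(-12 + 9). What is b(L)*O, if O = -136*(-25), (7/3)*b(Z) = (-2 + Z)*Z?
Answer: 635800/21 ≈ 30276.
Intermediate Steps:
L = 17/3 (L = 2 + (6 - 17)/(-12 + 9) = 2 - 11/(-3) = 2 - 11*(-⅓) = 2 + 11/3 = 17/3 ≈ 5.6667)
b(Z) = 3*Z*(-2 + Z)/7 (b(Z) = 3*((-2 + Z)*Z)/7 = 3*(Z*(-2 + Z))/7 = 3*Z*(-2 + Z)/7)
O = 3400
b(L)*O = ((3/7)*(17/3)*(-2 + 17/3))*3400 = ((3/7)*(17/3)*(11/3))*3400 = (187/21)*3400 = 635800/21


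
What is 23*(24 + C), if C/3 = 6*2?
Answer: 1380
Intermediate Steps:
C = 36 (C = 3*(6*2) = 3*12 = 36)
23*(24 + C) = 23*(24 + 36) = 23*60 = 1380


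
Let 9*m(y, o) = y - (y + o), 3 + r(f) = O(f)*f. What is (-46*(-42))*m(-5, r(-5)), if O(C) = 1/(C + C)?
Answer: 1610/3 ≈ 536.67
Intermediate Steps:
O(C) = 1/(2*C)
r(f) = -5/2 (r(f) = -3 + (1/(2*f))*f = -3 + 1/2 = -5/2)
m(y, o) = -o/9 (m(y, o) = (y - (y + o))/9 = (y - (o + y))/9 = (y + (-o - y))/9 = (-o)/9 = -o/9)
(-46*(-42))*m(-5, r(-5)) = (-46*(-42))*(-1/9*(-5/2)) = 1932*(5/18) = 1610/3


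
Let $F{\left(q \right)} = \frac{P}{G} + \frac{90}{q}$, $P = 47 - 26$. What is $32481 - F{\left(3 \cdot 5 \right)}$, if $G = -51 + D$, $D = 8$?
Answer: $\frac{1396446}{43} \approx 32476.0$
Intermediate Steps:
$G = -43$ ($G = -51 + 8 = -43$)
$P = 21$
$F{\left(q \right)} = - \frac{21}{43} + \frac{90}{q}$ ($F{\left(q \right)} = \frac{21}{-43} + \frac{90}{q} = 21 \left(- \frac{1}{43}\right) + \frac{90}{q} = - \frac{21}{43} + \frac{90}{q}$)
$32481 - F{\left(3 \cdot 5 \right)} = 32481 - \left(- \frac{21}{43} + \frac{90}{3 \cdot 5}\right) = 32481 - \left(- \frac{21}{43} + \frac{90}{15}\right) = 32481 - \left(- \frac{21}{43} + 90 \cdot \frac{1}{15}\right) = 32481 - \left(- \frac{21}{43} + 6\right) = 32481 - \frac{237}{43} = \frac{1396446}{43}$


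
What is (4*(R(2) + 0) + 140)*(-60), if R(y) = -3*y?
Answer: -6960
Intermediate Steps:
(4*(R(2) + 0) + 140)*(-60) = (4*(-3*2 + 0) + 140)*(-60) = (4*(-6 + 0) + 140)*(-60) = (4*(-6) + 140)*(-60) = (-24 + 140)*(-60) = 116*(-60) = -6960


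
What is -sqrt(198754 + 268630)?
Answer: -2*sqrt(116846) ≈ -683.66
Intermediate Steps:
-sqrt(198754 + 268630) = -sqrt(467384) = -2*sqrt(116846)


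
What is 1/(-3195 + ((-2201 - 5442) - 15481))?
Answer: -1/26319 ≈ -3.7995e-5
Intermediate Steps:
1/(-3195 + ((-2201 - 5442) - 15481)) = 1/(-3195 + (-7643 - 15481)) = 1/(-3195 - 23124) = 1/(-26319) = -1/26319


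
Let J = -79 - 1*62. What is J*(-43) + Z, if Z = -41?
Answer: 6022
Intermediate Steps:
J = -141 (J = -79 - 62 = -141)
J*(-43) + Z = -141*(-43) - 41 = 6063 - 41 = 6022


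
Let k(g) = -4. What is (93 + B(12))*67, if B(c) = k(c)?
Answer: 5963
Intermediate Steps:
B(c) = -4
(93 + B(12))*67 = (93 - 4)*67 = 89*67 = 5963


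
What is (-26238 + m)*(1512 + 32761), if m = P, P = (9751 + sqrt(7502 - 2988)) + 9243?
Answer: -248273612 + 34273*sqrt(4514) ≈ -2.4597e+8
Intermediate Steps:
P = 18994 + sqrt(4514) (P = (9751 + sqrt(4514)) + 9243 = 18994 + sqrt(4514) ≈ 19061.)
m = 18994 + sqrt(4514) ≈ 19061.
(-26238 + m)*(1512 + 32761) = (-26238 + (18994 + sqrt(4514)))*(1512 + 32761) = (-7244 + sqrt(4514))*34273 = -248273612 + 34273*sqrt(4514)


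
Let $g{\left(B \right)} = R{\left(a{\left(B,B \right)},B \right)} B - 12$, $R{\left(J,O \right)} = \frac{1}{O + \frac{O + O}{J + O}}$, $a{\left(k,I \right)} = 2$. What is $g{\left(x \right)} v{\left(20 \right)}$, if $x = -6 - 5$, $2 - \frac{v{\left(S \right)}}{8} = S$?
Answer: $\frac{10800}{7} \approx 1542.9$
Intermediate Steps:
$R{\left(J,O \right)} = \frac{1}{O + \frac{2 O}{J + O}}$
$v{\left(S \right)} = 16 - 8 S$
$x = -11$
$g{\left(B \right)} = -12 + \frac{2 + B}{4 + B}$ ($g{\left(B \right)} = \frac{2 + B}{B \left(2 + 2 + B\right)} B - 12 = \frac{2 + B}{B \left(4 + B\right)} B - 12 = \frac{2 + B}{4 + B} - 12 = -12 + \frac{2 + B}{4 + B}$)
$g{\left(x \right)} v{\left(20 \right)} = \frac{-46 - -121}{4 - 11} \left(16 - 160\right) = \frac{-46 + 121}{-7} \left(16 - 160\right) = \left(- \frac{1}{7}\right) 75 \left(-144\right) = \left(- \frac{75}{7}\right) \left(-144\right) = \frac{10800}{7}$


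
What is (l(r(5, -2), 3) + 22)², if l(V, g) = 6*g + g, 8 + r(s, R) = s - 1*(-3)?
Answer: 1849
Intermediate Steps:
r(s, R) = -5 + s (r(s, R) = -8 + (s - 1*(-3)) = -8 + (s + 3) = -8 + (3 + s) = -5 + s)
l(V, g) = 7*g
(l(r(5, -2), 3) + 22)² = (7*3 + 22)² = (21 + 22)² = 43² = 1849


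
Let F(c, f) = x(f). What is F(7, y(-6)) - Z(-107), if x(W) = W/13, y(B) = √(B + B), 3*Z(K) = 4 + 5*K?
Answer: 177 + 2*I*√3/13 ≈ 177.0 + 0.26647*I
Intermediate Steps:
Z(K) = 4/3 + 5*K/3 (Z(K) = (4 + 5*K)/3 = 4/3 + 5*K/3)
y(B) = √2*√B (y(B) = √(2*B) = √2*√B)
x(W) = W/13 (x(W) = W*(1/13) = W/13)
F(c, f) = f/13
F(7, y(-6)) - Z(-107) = (√2*√(-6))/13 - (4/3 + (5/3)*(-107)) = (√2*(I*√6))/13 - (4/3 - 535/3) = (2*I*√3)/13 - 1*(-177) = 2*I*√3/13 + 177 = 177 + 2*I*√3/13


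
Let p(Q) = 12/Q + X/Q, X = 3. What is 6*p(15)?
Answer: 6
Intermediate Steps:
p(Q) = 15/Q (p(Q) = 12/Q + 3/Q = 15/Q)
6*p(15) = 6*(15/15) = 6*(15*(1/15)) = 6*1 = 6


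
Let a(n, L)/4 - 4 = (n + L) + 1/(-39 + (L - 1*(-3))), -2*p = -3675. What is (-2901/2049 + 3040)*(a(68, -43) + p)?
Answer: 640547326685/107914 ≈ 5.9357e+6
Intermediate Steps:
p = 3675/2 (p = -1/2*(-3675) = 3675/2 ≈ 1837.5)
a(n, L) = 16 + 4*L + 4*n + 4/(-36 + L) (a(n, L) = 16 + 4*((n + L) + 1/(-39 + (L - 1*(-3)))) = 16 + 4*((L + n) + 1/(-39 + (L + 3))) = 16 + 4*((L + n) + 1/(-39 + (3 + L))) = 16 + 4*((L + n) + 1/(-36 + L)) = 16 + 4*(L + n + 1/(-36 + L)) = 16 + (4*L + 4*n + 4/(-36 + L)) = 16 + 4*L + 4*n + 4/(-36 + L))
(-2901/2049 + 3040)*(a(68, -43) + p) = (-2901/2049 + 3040)*(4*(-143 + (-43)**2 - 36*68 - 32*(-43) - 43*68)/(-36 - 43) + 3675/2) = (-2901*1/2049 + 3040)*(4*(-143 + 1849 - 2448 + 1376 - 2924)/(-79) + 3675/2) = (-967/683 + 3040)*(4*(-1/79)*(-2290) + 3675/2) = 2075353*(9160/79 + 3675/2)/683 = (2075353/683)*(308645/158) = 640547326685/107914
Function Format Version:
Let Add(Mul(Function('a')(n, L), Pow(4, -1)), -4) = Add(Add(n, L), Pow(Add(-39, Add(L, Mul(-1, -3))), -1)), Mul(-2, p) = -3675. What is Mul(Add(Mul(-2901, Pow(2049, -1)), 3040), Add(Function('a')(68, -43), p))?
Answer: Rational(640547326685, 107914) ≈ 5.9357e+6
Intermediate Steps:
p = Rational(3675, 2) (p = Mul(Rational(-1, 2), -3675) = Rational(3675, 2) ≈ 1837.5)
Function('a')(n, L) = Add(16, Mul(4, L), Mul(4, n), Mul(4, Pow(Add(-36, L), -1))) (Function('a')(n, L) = Add(16, Mul(4, Add(Add(n, L), Pow(Add(-39, Add(L, Mul(-1, -3))), -1)))) = Add(16, Mul(4, Add(Add(L, n), Pow(Add(-39, Add(L, 3)), -1)))) = Add(16, Mul(4, Add(Add(L, n), Pow(Add(-39, Add(3, L)), -1)))) = Add(16, Mul(4, Add(Add(L, n), Pow(Add(-36, L), -1)))) = Add(16, Mul(4, Add(L, n, Pow(Add(-36, L), -1)))) = Add(16, Add(Mul(4, L), Mul(4, n), Mul(4, Pow(Add(-36, L), -1)))) = Add(16, Mul(4, L), Mul(4, n), Mul(4, Pow(Add(-36, L), -1))))
Mul(Add(Mul(-2901, Pow(2049, -1)), 3040), Add(Function('a')(68, -43), p)) = Mul(Add(Mul(-2901, Pow(2049, -1)), 3040), Add(Mul(4, Pow(Add(-36, -43), -1), Add(-143, Pow(-43, 2), Mul(-36, 68), Mul(-32, -43), Mul(-43, 68))), Rational(3675, 2))) = Mul(Add(Mul(-2901, Rational(1, 2049)), 3040), Add(Mul(4, Pow(-79, -1), Add(-143, 1849, -2448, 1376, -2924)), Rational(3675, 2))) = Mul(Add(Rational(-967, 683), 3040), Add(Mul(4, Rational(-1, 79), -2290), Rational(3675, 2))) = Mul(Rational(2075353, 683), Add(Rational(9160, 79), Rational(3675, 2))) = Mul(Rational(2075353, 683), Rational(308645, 158)) = Rational(640547326685, 107914)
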